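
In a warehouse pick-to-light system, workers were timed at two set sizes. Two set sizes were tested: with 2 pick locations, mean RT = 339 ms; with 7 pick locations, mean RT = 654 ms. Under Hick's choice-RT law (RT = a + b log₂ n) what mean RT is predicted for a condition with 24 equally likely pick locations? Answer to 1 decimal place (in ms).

RT is linear in log₂ n, so two points fix the line:
  b = (654 − 339) / (log₂ 7 − log₂ 2) = 315 / (2.8074 − 1) = 174.288 ms/bit
  a = 339 − 174.288 × 1 = 164.712 ms
Then RT(24) = 164.712 + 174.288 × log₂ 24 = 164.712 + 174.288 × 4.5850 ≈ 963.815 ms.

963.8 ms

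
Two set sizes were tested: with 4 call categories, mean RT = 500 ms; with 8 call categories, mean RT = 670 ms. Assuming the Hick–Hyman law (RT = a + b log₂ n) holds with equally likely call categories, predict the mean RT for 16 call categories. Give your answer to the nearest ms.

840 ms

Solve the two-equation system in a and b:
  b = (670 − 500) / (log₂ 8 − log₂ 4) = 170 / (3 − 2) = 170 ms/bit
  a = 500 − 170 × 2 = 160 ms
Then RT(16) = 160 + 170 × log₂ 16 = 160 + 170 × 4 ≈ 840.000 ms.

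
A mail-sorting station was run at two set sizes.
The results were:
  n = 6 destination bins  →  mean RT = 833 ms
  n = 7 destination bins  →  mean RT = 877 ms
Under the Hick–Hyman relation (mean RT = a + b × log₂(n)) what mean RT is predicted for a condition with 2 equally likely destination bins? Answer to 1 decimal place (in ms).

Solve the two-equation system in a and b:
  b = (877 − 833) / (log₂ 7 − log₂ 6) = 44 / (2.8074 − 2.5850) = 197.848 ms/bit
  a = 833 − 197.848 × 2.5850 = 321.569 ms
Then RT(2) = 321.569 + 197.848 × log₂ 2 = 321.569 + 197.848 × 1 ≈ 519.418 ms.

519.4 ms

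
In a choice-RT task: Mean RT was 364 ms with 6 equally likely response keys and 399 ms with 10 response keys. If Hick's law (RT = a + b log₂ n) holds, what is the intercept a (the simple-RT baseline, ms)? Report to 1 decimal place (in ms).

241.2 ms

The slope on a log₂ axis is (399 − 364) / (3.3219 − 2.5850) = 47.492 ms/bit.
a = RT₁ − b·log₂ n₁ = 364 − 47.492 × 2.5850 = 241.235 ms.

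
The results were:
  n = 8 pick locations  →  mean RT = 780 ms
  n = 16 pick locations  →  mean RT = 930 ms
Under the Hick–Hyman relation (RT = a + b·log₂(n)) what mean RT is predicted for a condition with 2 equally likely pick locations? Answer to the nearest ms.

480 ms

Solve the two-equation system in a and b:
  b = (930 − 780) / (log₂ 16 − log₂ 8) = 150 / (4 − 3) = 150 ms/bit
  a = 780 − 150 × 3 = 330 ms
Then RT(2) = 330 + 150 × log₂ 2 = 330 + 150 × 1 ≈ 480.000 ms.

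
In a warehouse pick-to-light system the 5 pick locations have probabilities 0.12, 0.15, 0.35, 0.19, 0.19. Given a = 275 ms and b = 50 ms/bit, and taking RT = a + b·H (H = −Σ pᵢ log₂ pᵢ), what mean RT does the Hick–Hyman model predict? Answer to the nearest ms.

386 ms

H = 0.12·log₂(1/0.12) + 0.15·log₂(1/0.15) + 0.35·log₂(1/0.35) + 0.19·log₂(1/0.19) + 0.19·log₂(1/0.19) = 2.2182 bits.
RT = 275 + 50 × 2.2182 = 385.91 ms.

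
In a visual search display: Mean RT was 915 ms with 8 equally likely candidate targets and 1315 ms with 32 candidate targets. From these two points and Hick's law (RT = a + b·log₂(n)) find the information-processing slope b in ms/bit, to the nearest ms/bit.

200 ms/bit

b = (RT₂ − RT₁)/(log₂ n₂ − log₂ n₁) = (1315 − 915)/(5 − 3) = 200 ms/bit.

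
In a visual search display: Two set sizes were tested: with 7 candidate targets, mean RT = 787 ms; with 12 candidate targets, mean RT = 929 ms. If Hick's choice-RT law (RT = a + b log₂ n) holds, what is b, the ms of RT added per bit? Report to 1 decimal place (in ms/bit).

b = (RT₂ − RT₁)/(log₂ n₂ − log₂ n₁) = (929 − 787)/(3.5850 − 2.8074) = 182.611 ms/bit.

182.6 ms/bit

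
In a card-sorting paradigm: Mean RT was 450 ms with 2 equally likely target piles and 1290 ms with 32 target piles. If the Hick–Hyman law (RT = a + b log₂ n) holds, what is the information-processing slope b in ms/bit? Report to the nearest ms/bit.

The slope on a log₂ axis is (1290 − 450) / (5 − 1) = 210 ms/bit.

210 ms/bit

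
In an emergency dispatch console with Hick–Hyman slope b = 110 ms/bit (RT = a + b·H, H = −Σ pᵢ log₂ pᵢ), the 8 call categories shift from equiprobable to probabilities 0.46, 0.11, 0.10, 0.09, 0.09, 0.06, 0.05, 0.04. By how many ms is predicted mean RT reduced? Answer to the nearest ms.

58 ms

Equiprobable entropy H₀ = log₂ 8 = 3.0000 bits.
Skewed entropy H = −Σ pᵢ log₂ pᵢ = 2.4685 bits.
ΔRT = b·(H₀ − H) = 110 × 0.5315 = 58.46 ms.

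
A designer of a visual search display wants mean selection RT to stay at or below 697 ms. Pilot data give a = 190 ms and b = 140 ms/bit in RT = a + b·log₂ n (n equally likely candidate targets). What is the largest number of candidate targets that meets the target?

140·log₂ n ≤ 697 − 190 = 507, giving log₂ n ≤ 3.6214 and n ≤ 12.307. The largest whole number is 12.

12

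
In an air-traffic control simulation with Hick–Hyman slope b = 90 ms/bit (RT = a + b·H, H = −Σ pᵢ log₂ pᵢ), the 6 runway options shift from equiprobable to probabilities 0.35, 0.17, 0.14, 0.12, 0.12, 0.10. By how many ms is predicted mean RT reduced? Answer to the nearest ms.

The RT saving is b·ΔH. Equiprobable H₀ = log₂(6) = 2.5850 bits; with the given probabilities H = 2.4281 bits.
b·(H₀ − H) = 90 × (2.5850 − 2.4281) = 14.12 ms.

14 ms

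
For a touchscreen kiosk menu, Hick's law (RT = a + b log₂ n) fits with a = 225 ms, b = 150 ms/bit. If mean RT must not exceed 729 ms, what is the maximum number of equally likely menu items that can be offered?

10

Information budget: (729 − 225)/150 = 3.3600 bits, so n ≤ 2^3.3600 = 10.267 → at most 10.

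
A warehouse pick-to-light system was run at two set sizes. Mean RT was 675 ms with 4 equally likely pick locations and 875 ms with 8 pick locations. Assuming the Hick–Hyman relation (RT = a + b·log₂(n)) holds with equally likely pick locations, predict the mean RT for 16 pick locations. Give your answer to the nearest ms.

RT is linear in log₂ n, so two points fix the line:
  b = (875 − 675) / (log₂ 8 − log₂ 4) = 200 / (3 − 2) = 200 ms/bit
  a = 675 − 200 × 2 = 275 ms
Then RT(16) = 275 + 200 × log₂ 16 = 275 + 200 × 4 ≈ 1075.000 ms.

1075 ms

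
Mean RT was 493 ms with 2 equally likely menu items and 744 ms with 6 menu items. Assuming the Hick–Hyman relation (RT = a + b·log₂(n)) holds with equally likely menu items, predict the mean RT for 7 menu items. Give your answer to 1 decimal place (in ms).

779.2 ms

Solve the two-equation system in a and b:
  b = (744 − 493) / (log₂ 6 − log₂ 2) = 251 / (2.5850 − 1) = 158.363 ms/bit
  a = 493 − 158.363 × 1 = 334.637 ms
Then RT(7) = 334.637 + 158.363 × log₂ 7 = 334.637 + 158.363 × 2.8074 ≈ 779.219 ms.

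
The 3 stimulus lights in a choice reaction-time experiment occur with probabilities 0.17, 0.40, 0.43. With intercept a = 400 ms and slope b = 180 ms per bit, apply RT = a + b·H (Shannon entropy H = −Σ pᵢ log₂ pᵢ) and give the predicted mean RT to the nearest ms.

H = 0.17·log₂(1/0.17) + 0.40·log₂(1/0.40) + 0.43·log₂(1/0.43) = 1.4869 bits.
RT = 400 + 180 × 1.4869 = 667.65 ms.

668 ms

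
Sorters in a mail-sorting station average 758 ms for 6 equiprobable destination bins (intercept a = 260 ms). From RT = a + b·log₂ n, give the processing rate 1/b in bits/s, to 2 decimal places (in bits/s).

b = (758 − 260)/log₂ 6 = 498/2.5850 = 192.653 ms per bit = 0.19265 s/bit; the reciprocal is 5.191 bits/s.

5.19 bits/s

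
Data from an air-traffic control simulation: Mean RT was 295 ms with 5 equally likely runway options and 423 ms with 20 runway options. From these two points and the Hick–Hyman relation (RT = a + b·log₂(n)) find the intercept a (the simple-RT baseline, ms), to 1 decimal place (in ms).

146.4 ms

b = (RT₂ − RT₁)/(log₂ n₂ − log₂ n₁) = (423 − 295)/(4.3219 − 2.3219) = 64.000 ms/bit.
a = RT₁ − b·log₂ n₁ = 295 − 64.000 × 2.3219 = 146.397 ms.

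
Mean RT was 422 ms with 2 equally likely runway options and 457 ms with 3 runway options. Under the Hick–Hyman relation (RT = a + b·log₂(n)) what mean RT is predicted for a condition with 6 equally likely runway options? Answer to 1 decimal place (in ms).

516.8 ms

Solve the two-equation system in a and b:
  b = (457 − 422) / (log₂ 3 − log₂ 2) = 35 / (1.5850 − 1) = 59.833 ms/bit
  a = 422 − 59.833 × 1 = 362.167 ms
Then RT(6) = 362.167 + 59.833 × log₂ 6 = 362.167 + 59.833 × 2.5850 ≈ 516.833 ms.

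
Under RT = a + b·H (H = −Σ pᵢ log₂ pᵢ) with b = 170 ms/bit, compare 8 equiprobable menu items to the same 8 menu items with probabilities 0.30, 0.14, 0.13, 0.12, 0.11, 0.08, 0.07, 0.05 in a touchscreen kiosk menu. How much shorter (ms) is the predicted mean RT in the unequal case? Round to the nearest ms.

Equiprobable entropy H₀ = log₂ 8 = 3.0000 bits.
Skewed entropy H = −Σ pᵢ log₂ pᵢ = 2.7944 bits.
ΔRT = b·(H₀ − H) = 170 × 0.2056 = 34.96 ms.

35 ms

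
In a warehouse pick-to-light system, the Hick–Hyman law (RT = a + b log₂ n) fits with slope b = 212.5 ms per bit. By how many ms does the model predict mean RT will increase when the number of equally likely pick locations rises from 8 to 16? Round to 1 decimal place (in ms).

212.5 ms

Only the slope matters, since a is common to both: ΔRT = b·log₂(n₂/n₁).
log₂(16) − log₂(8) = log₂(16/8) = log₂(2) = 1.
ΔRT = 212.5 × 1.0000 = 212.500 ms.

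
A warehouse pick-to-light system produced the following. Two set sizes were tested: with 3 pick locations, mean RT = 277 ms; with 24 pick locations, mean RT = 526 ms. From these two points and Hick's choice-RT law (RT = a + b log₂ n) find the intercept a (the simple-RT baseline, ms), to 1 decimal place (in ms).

145.4 ms

Slope: b = (526 − 277) / (log₂ 24 − log₂ 3) = 249/3.0000 = 83.000 ms/bit.
Intercept: a = 277 − 83.000·log₂(3) = 145.448 ms.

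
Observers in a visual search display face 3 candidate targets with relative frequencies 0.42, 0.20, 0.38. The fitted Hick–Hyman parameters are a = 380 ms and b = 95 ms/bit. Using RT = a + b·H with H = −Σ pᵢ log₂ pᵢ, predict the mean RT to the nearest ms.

524 ms

H = 0.42·log₂(1/0.42) + 0.20·log₂(1/0.20) + 0.38·log₂(1/0.38) = 1.5205 bits.
RT = 380 + 95 × 1.5205 = 524.45 ms.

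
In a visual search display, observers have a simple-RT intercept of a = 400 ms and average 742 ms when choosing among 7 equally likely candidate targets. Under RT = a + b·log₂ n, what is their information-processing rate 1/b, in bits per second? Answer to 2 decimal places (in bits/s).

Choice component = 742 − 400 = 342 ms over log₂(7) = 2.8074 bits.
b = 342 / 2.8074 = 121.823 ms/bit, so 1/b = 8.209 bits/s.

8.21 bits/s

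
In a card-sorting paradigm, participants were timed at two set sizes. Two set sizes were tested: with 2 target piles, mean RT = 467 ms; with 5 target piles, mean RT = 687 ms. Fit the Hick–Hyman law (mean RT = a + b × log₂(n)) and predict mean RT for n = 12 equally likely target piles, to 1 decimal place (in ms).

Fit slope and intercept:
  b = (687 − 467) / (log₂ 5 − log₂ 2) = 220 / (2.3219 − 1) = 166.424 ms/bit
  a = 467 − 166.424 × 1 = 300.576 ms
Then RT(12) = 300.576 + 166.424 × log₂ 12 = 300.576 + 166.424 × 3.5850 ≈ 897.199 ms.

897.2 ms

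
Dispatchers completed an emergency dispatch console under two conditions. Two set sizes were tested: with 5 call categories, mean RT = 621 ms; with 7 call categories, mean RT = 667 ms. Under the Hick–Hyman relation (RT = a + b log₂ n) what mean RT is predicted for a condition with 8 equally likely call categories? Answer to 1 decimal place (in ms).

With log₂ n on the abscissa the relation is linear; from the two conditions:
  b = (667 − 621) / (log₂ 7 − log₂ 5) = 46 / (2.8074 − 2.3219) = 94.762 ms/bit
  a = 621 − 94.762 × 2.3219 = 400.970 ms
Then RT(8) = 400.970 + 94.762 × log₂ 8 = 400.970 + 94.762 × 3 ≈ 685.255 ms.

685.3 ms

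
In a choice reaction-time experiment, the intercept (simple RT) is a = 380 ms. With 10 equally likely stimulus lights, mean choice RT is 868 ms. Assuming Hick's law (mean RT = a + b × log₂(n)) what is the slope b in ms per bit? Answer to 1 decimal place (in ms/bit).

146.9 ms/bit

10 alternatives carry log₂ 10 = 3.3219 bits; the choice cost is 868 − 380 = 488 ms, so b = 488/3.3219 = 146.903 ms/bit.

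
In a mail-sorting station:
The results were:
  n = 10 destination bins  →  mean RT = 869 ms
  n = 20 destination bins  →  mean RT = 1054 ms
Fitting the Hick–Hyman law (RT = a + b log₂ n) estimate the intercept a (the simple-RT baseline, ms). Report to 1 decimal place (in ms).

254.4 ms

The slope on a log₂ axis is (1054 − 869) / (4.3219 − 3.3219) = 185.000 ms/bit.
a = RT₁ − b·log₂ n₁ = 869 − 185.000 × 3.3219 = 254.443 ms.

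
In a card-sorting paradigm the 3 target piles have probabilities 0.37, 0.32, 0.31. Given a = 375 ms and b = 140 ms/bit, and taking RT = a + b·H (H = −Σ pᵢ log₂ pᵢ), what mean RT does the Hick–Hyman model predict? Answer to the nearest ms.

596 ms

Entropy contributions −pᵢ log₂ pᵢ: 0.5307, 0.5260, 0.5238; sum H = 1.5806 bits.
RT = a + bH = 375 + 140·1.5806 = 596.28 ms.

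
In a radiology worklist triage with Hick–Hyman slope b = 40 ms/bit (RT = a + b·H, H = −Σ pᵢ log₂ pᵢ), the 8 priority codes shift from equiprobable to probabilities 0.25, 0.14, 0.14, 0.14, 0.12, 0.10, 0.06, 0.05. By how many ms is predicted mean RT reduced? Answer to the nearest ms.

Equiprobable entropy H₀ = log₂ 8 = 3.0000 bits.
Skewed entropy H = −Σ pᵢ log₂ pᵢ = 2.8502 bits.
ΔRT = b·(H₀ − H) = 40 × 0.1498 = 5.99 ms.

6 ms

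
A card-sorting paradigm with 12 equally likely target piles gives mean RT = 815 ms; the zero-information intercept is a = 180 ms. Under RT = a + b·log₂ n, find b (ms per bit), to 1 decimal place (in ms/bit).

12 alternatives carry log₂ 12 = 3.5850 bits; the choice cost is 815 − 180 = 635 ms, so b = 635/3.5850 = 177.129 ms/bit.

177.1 ms/bit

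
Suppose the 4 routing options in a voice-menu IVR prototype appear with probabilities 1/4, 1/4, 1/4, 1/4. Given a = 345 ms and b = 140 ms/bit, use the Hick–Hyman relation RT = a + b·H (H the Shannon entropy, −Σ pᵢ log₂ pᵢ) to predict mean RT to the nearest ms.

625 ms

Each term −pᵢ log₂ pᵢ: 0.25·2 + 0.25·2 + 0.25·2 + 0.25·2; summed, H = 2.000 bits.
Mean RT = a + bH = 345 + 140·2.000 = 625.00 ms.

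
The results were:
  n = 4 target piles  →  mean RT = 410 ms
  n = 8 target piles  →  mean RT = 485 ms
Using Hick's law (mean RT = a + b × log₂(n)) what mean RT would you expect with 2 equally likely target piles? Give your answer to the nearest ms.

Solve the two-equation system in a and b:
  b = (485 − 410) / (log₂ 8 − log₂ 4) = 75 / (3 − 2) = 75 ms/bit
  a = 410 − 75 × 2 = 260 ms
Then RT(2) = 260 + 75 × log₂ 2 = 260 + 75 × 1 ≈ 335.000 ms.

335 ms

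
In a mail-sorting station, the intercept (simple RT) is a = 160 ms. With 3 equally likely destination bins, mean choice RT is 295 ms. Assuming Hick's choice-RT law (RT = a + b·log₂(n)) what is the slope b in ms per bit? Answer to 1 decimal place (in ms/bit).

85.2 ms/bit

b = (295 − 160) / log₂(3) = 135 / 1.5850 = 85.176 ms/bit.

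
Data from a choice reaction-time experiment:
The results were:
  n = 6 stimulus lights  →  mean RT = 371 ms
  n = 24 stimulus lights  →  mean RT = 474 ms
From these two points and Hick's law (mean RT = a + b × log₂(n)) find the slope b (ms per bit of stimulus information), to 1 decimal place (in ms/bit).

51.5 ms/bit

b = (RT₂ − RT₁)/(log₂ n₂ − log₂ n₁) = (474 − 371)/(4.5850 − 2.5850) = 51.500 ms/bit.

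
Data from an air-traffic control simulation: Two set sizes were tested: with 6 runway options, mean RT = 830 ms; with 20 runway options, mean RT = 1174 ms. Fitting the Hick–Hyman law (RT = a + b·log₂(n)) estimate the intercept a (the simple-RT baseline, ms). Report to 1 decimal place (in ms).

b = (RT₂ − RT₁)/(log₂ n₂ − log₂ n₁) = (1174 − 830)/(4.3219 − 2.5850) = 198.047 ms/bit.
Intercept: a = 830 − 198.047·log₂(6) = 318.057 ms.

318.1 ms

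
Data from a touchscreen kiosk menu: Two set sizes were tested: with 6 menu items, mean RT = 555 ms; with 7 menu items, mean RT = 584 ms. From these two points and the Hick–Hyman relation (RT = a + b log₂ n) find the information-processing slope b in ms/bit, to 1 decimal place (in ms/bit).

Slope: b = (584 − 555) / (log₂ 7 − log₂ 6) = 29/0.2224 = 130.400 ms/bit.

130.4 ms/bit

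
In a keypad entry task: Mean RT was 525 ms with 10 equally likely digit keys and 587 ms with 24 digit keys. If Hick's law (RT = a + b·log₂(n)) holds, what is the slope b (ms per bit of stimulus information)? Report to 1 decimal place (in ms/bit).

b = (RT₂ − RT₁)/(log₂ n₂ − log₂ n₁) = (587 − 525)/(4.5850 − 3.3219) = 49.088 ms/bit.

49.1 ms/bit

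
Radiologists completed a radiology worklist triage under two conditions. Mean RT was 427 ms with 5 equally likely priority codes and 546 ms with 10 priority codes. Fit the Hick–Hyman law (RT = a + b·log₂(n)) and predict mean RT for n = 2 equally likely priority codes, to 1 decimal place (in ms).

Solve the two-equation system in a and b:
  b = (546 − 427) / (log₂ 10 − log₂ 5) = 119 / (3.3219 − 2.3219) = 119.000 ms/bit
  a = 427 − 119.000 × 2.3219 = 150.691 ms
Then RT(2) = 150.691 + 119.000 × log₂ 2 = 150.691 + 119.000 × 1 ≈ 269.691 ms.

269.7 ms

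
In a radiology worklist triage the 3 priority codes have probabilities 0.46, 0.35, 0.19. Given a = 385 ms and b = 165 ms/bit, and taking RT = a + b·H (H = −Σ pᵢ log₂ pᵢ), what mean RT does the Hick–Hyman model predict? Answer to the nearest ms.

Entropy contributions −pᵢ log₂ pᵢ: 0.5153, 0.5301, 0.4552; sum H = 1.5007 bits.
RT = a + bH = 385 + 165·1.5007 = 632.61 ms.

633 ms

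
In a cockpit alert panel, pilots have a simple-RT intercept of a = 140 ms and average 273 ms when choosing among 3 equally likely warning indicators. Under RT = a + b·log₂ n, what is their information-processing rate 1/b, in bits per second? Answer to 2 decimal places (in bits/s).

11.92 bits/s

b = (273 − 140)/log₂ 3 = 133/1.5850 = 83.914 ms per bit = 0.08391 s/bit; the reciprocal is 11.917 bits/s.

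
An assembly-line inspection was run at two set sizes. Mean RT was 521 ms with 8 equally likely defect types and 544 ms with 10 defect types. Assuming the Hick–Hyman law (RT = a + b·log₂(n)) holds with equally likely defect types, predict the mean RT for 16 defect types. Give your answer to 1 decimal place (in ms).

592.4 ms

Solve the two-equation system in a and b:
  b = (544 − 521) / (log₂ 10 − log₂ 8) = 23 / (3.3219 − 3) = 71.445 ms/bit
  a = 521 − 71.445 × 3 = 306.666 ms
Then RT(16) = 306.666 + 71.445 × log₂ 16 = 306.666 + 71.445 × 4 ≈ 592.445 ms.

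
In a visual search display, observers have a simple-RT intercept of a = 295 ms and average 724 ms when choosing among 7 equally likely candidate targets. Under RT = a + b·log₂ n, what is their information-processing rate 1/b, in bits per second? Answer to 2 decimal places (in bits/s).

6.54 bits/s

b = (724 − 295)/log₂ 7 = 429/2.8074 = 152.813 ms per bit = 0.15281 s/bit; the reciprocal is 6.544 bits/s.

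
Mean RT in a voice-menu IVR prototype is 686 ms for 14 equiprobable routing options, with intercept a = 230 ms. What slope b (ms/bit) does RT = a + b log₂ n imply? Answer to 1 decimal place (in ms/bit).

119.8 ms/bit

log₂(14) = 3.8074 bits.
b = (RT − a)/log₂ n = (686 − 230) / 3.8074 = 119.768 ms/bit.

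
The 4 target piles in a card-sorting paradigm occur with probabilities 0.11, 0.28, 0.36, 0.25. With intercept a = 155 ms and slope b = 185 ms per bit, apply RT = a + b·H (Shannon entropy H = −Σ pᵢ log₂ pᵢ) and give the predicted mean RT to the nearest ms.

506 ms

Entropy contributions −pᵢ log₂ pᵢ: 0.3503, 0.5142, 0.5306, 0.5000; sum H = 1.8951 bits.
RT = a + bH = 155 + 185·1.8951 = 505.60 ms.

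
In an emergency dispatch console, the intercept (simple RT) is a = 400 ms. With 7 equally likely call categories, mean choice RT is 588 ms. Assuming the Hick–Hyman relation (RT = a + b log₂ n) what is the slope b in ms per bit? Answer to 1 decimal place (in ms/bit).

67.0 ms/bit

log₂(7) = 2.8074 bits.
b = (RT − a)/log₂ n = (588 − 400) / 2.8074 = 66.967 ms/bit.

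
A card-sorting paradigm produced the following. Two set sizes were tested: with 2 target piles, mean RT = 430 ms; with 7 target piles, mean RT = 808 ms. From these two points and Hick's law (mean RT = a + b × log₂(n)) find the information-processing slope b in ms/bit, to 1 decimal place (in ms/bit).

209.1 ms/bit

The slope on a log₂ axis is (808 − 430) / (2.8074 − 1) = 209.145 ms/bit.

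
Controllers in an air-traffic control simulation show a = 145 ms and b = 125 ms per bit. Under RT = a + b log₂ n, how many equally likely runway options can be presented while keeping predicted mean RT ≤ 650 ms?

16

125·log₂ n ≤ 650 − 145 = 505, giving log₂ n ≤ 4.0400 and n ≤ 16.450. The largest whole number is 16.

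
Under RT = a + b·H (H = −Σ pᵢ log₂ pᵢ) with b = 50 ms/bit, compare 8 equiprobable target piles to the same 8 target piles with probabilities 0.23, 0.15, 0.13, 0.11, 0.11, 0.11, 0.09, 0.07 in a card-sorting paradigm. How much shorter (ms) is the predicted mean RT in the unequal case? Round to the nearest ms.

4 ms

The RT saving is b·ΔH. Equiprobable H₀ = log₂(8) = 3.0000 bits; with the given probabilities H = 2.9129 bits.
b·(H₀ − H) = 50 × (3.0000 − 2.9129) = 4.35 ms.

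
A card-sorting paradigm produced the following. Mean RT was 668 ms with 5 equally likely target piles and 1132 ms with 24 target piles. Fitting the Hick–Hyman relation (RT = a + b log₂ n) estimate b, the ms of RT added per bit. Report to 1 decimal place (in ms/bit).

205.0 ms/bit

The slope on a log₂ axis is (1132 − 668) / (4.5850 − 2.3219) = 205.034 ms/bit.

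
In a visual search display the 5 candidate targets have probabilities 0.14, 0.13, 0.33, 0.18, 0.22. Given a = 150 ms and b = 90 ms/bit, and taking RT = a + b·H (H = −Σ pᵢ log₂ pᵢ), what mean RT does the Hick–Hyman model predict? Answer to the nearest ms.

351 ms

H = 0.14·log₂(1/0.14) + 0.13·log₂(1/0.13) + 0.33·log₂(1/0.33) + 0.18·log₂(1/0.18) + 0.22·log₂(1/0.22) = 2.2335 bits.
RT = 150 + 90 × 2.2335 = 351.01 ms.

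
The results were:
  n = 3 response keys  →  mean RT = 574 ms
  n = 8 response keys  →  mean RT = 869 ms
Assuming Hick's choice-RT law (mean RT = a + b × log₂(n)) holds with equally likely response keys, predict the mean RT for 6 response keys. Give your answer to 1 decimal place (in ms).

782.5 ms

Solve the two-equation system in a and b:
  b = (869 − 574) / (log₂ 8 − log₂ 3) = 295 / (3 − 1.5850) = 208.475 ms/bit
  a = 574 − 208.475 × 1.5850 = 243.575 ms
Then RT(6) = 243.575 + 208.475 × log₂ 6 = 243.575 + 208.475 × 2.5850 ≈ 782.475 ms.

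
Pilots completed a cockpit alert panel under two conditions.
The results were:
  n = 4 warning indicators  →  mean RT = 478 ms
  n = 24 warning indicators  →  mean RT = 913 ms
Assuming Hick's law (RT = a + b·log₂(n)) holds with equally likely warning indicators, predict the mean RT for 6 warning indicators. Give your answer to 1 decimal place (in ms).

576.4 ms

RT is linear in log₂ n, so two points fix the line:
  b = (913 − 478) / (log₂ 24 − log₂ 4) = 435 / (4.5850 − 2) = 168.281 ms/bit
  a = 478 − 168.281 × 2 = 141.438 ms
Then RT(6) = 141.438 + 168.281 × log₂ 6 = 141.438 + 168.281 × 2.5850 ≈ 576.438 ms.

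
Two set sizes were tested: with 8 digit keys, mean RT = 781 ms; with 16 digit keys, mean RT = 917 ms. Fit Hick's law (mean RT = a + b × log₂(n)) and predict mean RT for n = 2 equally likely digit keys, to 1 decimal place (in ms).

509.0 ms

RT is linear in log₂ n, so two points fix the line:
  b = (917 − 781) / (log₂ 16 − log₂ 8) = 136 / (4 − 3) = 136.000 ms/bit
  a = 781 − 136.000 × 3 = 373.000 ms
Then RT(2) = 373.000 + 136.000 × log₂ 2 = 373.000 + 136.000 × 1 ≈ 509.000 ms.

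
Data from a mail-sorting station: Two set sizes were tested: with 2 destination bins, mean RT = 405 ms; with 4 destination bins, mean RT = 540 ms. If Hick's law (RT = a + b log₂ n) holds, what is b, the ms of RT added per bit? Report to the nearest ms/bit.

135 ms/bit

b = (RT₂ − RT₁)/(log₂ n₂ − log₂ n₁) = (540 − 405)/(2 − 1) = 135 ms/bit.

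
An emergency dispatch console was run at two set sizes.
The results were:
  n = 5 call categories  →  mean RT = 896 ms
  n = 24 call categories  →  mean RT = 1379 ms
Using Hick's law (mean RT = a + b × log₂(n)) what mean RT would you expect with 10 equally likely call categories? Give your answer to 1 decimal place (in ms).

1109.4 ms

Solve the two-equation system in a and b:
  b = (1379 − 896) / (log₂ 24 − log₂ 5) = 483 / (4.5850 − 2.3219) = 213.430 ms/bit
  a = 896 − 213.430 × 2.3219 = 400.430 ms
Then RT(10) = 400.430 + 213.430 × log₂ 10 = 400.430 + 213.430 × 3.3219 ≈ 1109.430 ms.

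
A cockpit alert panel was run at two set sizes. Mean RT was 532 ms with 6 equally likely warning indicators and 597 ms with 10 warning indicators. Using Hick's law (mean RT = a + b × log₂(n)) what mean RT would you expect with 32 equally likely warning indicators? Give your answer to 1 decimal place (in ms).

With log₂ n on the abscissa the relation is linear; from the two conditions:
  b = (597 − 532) / (log₂ 10 − log₂ 6) = 65 / (3.3219 − 2.5850) = 88.200 ms/bit
  a = 532 − 88.200 × 2.5850 = 304.008 ms
Then RT(32) = 304.008 + 88.200 × log₂ 32 = 304.008 + 88.200 × 5 ≈ 745.005 ms.

745.0 ms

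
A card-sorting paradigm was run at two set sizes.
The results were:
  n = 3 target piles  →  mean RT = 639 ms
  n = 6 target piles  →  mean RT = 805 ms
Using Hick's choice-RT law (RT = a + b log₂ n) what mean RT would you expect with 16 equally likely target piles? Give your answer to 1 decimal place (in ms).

Fit slope and intercept:
  b = (805 − 639) / (log₂ 6 − log₂ 3) = 166 / (2.5850 − 1.5850) = 166.000 ms/bit
  a = 639 − 166.000 × 1.5850 = 375.896 ms
Then RT(16) = 375.896 + 166.000 × log₂ 16 = 375.896 + 166.000 × 4 ≈ 1039.896 ms.

1039.9 ms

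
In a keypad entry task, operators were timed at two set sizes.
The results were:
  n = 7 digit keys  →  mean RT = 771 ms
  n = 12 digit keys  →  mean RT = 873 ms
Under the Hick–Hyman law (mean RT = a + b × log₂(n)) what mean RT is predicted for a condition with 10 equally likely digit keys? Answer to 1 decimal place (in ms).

838.5 ms

Solve the two-equation system in a and b:
  b = (873 − 771) / (log₂ 12 − log₂ 7) = 102 / (3.5850 − 2.8074) = 131.172 ms/bit
  a = 771 − 131.172 × 2.8074 = 402.755 ms
Then RT(10) = 402.755 + 131.172 × log₂ 10 = 402.755 + 131.172 × 3.3219 ≈ 838.497 ms.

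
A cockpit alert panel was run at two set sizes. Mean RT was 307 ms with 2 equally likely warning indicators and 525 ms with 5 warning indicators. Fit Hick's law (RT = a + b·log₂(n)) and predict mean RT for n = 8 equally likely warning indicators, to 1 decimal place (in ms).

RT is linear in log₂ n, so two points fix the line:
  b = (525 − 307) / (log₂ 5 − log₂ 2) = 218 / (2.3219 − 1) = 164.911 ms/bit
  a = 307 − 164.911 × 1 = 142.089 ms
Then RT(8) = 142.089 + 164.911 × log₂ 8 = 142.089 + 164.911 × 3 ≈ 636.821 ms.

636.8 ms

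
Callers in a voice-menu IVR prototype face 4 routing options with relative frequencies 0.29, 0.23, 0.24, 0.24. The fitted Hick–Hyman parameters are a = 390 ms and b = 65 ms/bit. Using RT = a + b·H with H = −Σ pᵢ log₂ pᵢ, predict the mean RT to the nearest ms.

H = 0.29·log₂(1/0.29) + 0.23·log₂(1/0.23) + 0.24·log₂(1/0.24) + 0.24·log₂(1/0.24) = 1.9938 bits.
RT = 390 + 65 × 1.9938 = 519.60 ms.

520 ms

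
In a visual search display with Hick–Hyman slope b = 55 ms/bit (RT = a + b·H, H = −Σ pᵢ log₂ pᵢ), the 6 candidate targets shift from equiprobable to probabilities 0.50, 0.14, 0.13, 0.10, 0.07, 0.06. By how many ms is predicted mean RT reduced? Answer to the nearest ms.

25 ms

The RT saving is b·ΔH. Equiprobable H₀ = log₂(6) = 2.5850 bits; with the given probabilities H = 2.1240 bits.
b·(H₀ − H) = 55 × (2.5850 − 2.1240) = 25.35 ms.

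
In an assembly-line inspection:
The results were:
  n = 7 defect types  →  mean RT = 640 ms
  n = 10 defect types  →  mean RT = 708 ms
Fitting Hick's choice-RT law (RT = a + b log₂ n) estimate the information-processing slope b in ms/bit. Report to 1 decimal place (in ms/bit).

132.1 ms/bit

b = (RT₂ − RT₁)/(log₂ n₂ − log₂ n₁) = (708 − 640)/(3.3219 − 2.8074) = 132.148 ms/bit.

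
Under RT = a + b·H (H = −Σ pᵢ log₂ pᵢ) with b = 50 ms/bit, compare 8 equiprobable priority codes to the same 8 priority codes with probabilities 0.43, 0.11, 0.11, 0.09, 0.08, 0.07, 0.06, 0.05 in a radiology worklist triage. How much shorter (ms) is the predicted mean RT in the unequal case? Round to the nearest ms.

22 ms

Equiprobable entropy H₀ = log₂ 8 = 3.0000 bits.
Skewed entropy H = −Σ pᵢ log₂ pᵢ = 2.5565 bits.
ΔRT = b·(H₀ − H) = 50 × 0.4435 = 22.18 ms.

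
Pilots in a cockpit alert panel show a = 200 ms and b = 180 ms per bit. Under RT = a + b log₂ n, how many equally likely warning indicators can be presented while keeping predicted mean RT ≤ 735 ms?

7

Set 200 + 180·log₂ n ≤ 735 → log₂ n ≤ (735 − 200)/180 = 2.9722.
So n ≤ 2^2.9722 = 7.847; the largest integer n is 7.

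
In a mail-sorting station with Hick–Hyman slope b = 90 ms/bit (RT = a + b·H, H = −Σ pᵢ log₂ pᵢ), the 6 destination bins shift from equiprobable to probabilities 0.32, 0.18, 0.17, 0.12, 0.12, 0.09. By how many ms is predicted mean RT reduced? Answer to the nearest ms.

Equiprobable entropy H₀ = log₂ 6 = 2.5850 bits.
Skewed entropy H = −Σ pᵢ log₂ pᵢ = 2.4527 bits.
ΔRT = b·(H₀ − H) = 90 × 0.1322 = 11.90 ms.

12 ms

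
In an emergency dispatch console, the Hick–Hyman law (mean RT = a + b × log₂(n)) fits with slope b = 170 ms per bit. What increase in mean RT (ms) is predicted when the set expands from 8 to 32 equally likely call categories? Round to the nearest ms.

340 ms

The intercept a cancels: ΔRT = b·(log₂ n₂ − log₂ n₁) = b·log₂(n₂/n₁).
log₂(32) − log₂(8) = log₂(32/8) = log₂(4) = 2.
ΔRT = 170 × 2.0000 = 340.000 ms.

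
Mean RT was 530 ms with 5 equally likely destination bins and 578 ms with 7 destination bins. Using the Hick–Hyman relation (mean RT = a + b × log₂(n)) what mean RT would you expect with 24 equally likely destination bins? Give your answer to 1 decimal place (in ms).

753.8 ms

Fit slope and intercept:
  b = (578 − 530) / (log₂ 7 − log₂ 5) = 48 / (2.8074 − 2.3219) = 98.882 ms/bit
  a = 530 − 98.882 × 2.3219 = 300.403 ms
Then RT(24) = 300.403 + 98.882 × log₂ 24 = 300.403 + 98.882 × 4.5850 ≈ 753.773 ms.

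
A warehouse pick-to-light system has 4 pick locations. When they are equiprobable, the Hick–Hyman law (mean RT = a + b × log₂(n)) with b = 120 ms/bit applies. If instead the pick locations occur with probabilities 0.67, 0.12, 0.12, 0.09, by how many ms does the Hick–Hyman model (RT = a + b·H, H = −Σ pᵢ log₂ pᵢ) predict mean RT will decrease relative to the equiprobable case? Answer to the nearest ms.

Equiprobable entropy H₀ = log₂ 4 = 2.0000 bits.
Skewed entropy H = −Σ pᵢ log₂ pᵢ = 1.4339 bits.
ΔRT = b·(H₀ − H) = 120 × 0.5661 = 67.93 ms.

68 ms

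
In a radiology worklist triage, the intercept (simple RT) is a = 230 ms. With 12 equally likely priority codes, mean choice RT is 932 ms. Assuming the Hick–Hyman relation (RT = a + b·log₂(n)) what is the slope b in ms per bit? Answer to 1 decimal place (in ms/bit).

12 alternatives carry log₂ 12 = 3.5850 bits; the choice cost is 932 − 230 = 702 ms, so b = 702/3.5850 = 195.818 ms/bit.

195.8 ms/bit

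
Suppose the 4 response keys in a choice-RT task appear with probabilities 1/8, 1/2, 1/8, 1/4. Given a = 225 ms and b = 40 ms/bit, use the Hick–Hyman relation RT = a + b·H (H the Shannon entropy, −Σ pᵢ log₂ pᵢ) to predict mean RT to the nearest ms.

Each term −pᵢ log₂ pᵢ: 0.125·3 + 0.5·1 + 0.125·3 + 0.25·2; summed, H = 1.750 bits.
Mean RT = a + bH = 225 + 40·1.750 = 295.00 ms.

295 ms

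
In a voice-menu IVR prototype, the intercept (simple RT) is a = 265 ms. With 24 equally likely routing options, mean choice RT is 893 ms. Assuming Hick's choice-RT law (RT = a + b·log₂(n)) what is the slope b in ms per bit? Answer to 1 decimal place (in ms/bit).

137.0 ms/bit

24 alternatives carry log₂ 24 = 4.5850 bits; the choice cost is 893 − 265 = 628 ms, so b = 628/4.5850 = 136.969 ms/bit.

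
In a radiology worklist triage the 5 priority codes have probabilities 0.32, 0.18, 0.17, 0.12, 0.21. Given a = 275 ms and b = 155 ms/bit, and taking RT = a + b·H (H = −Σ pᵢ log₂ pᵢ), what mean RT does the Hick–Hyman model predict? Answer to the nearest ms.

H = 0.32·log₂(1/0.32) + 0.18·log₂(1/0.18) + 0.17·log₂(1/0.17) + 0.12·log₂(1/0.12) + 0.21·log₂(1/0.21) = 2.2458 bits.
RT = 275 + 155 × 2.2458 = 623.10 ms.

623 ms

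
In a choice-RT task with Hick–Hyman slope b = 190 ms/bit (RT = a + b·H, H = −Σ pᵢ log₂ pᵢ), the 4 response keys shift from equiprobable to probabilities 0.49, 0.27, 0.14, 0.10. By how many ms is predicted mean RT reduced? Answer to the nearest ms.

The RT saving is b·ΔH. Equiprobable H₀ = log₂(4) = 2.0000 bits; with the given probabilities H = 1.7436 bits.
b·(H₀ − H) = 190 × (2.0000 − 1.7436) = 48.71 ms.

49 ms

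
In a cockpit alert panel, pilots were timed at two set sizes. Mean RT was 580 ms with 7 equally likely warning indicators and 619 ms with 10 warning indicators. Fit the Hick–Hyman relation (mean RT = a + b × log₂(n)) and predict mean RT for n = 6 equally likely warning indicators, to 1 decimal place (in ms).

Fit slope and intercept:
  b = (619 − 580) / (log₂ 10 − log₂ 7) = 39 / (3.3219 − 2.8074) = 75.791 ms/bit
  a = 580 − 75.791 × 2.8074 = 367.228 ms
Then RT(6) = 367.228 + 75.791 × log₂ 6 = 367.228 + 75.791 × 2.5850 ≈ 563.145 ms.

563.1 ms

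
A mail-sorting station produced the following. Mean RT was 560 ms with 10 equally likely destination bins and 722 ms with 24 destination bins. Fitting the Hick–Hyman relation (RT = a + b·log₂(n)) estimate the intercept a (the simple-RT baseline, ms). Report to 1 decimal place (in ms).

The slope on a log₂ axis is (722 − 560) / (4.5850 − 3.3219) = 128.263 ms/bit.
Intercept: a = 560 − 128.263·log₂(10) = 133.921 ms.

133.9 ms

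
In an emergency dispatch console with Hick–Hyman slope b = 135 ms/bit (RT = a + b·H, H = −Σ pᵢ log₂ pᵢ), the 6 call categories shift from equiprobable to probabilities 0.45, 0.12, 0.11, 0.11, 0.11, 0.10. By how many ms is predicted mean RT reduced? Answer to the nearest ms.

43 ms

The RT saving is b·ΔH. Equiprobable H₀ = log₂(6) = 2.5850 bits; with the given probabilities H = 2.2685 bits.
b·(H₀ − H) = 135 × (2.5850 − 2.2685) = 42.72 ms.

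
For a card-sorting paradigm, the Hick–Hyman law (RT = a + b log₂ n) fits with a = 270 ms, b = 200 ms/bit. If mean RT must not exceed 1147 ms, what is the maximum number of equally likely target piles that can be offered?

200·log₂ n ≤ 1147 − 270 = 877, giving log₂ n ≤ 4.3850 and n ≤ 20.894. The largest whole number is 20.

20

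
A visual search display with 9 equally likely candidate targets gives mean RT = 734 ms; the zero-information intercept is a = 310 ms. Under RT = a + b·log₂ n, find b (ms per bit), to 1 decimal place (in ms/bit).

log₂(9) = 3.1699 bits.
b = (RT − a)/log₂ n = (734 − 310) / 3.1699 = 133.757 ms/bit.

133.8 ms/bit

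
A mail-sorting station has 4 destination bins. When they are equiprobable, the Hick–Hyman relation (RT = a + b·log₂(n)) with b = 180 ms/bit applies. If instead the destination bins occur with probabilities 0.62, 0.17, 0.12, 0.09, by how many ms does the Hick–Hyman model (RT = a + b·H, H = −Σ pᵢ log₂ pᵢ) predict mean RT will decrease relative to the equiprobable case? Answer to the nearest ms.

The RT saving is b·ΔH. Equiprobable H₀ = log₂(4) = 2.0000 bits; with the given probabilities H = 1.5419 bits.
b·(H₀ − H) = 180 × (2.0000 − 1.5419) = 82.46 ms.

82 ms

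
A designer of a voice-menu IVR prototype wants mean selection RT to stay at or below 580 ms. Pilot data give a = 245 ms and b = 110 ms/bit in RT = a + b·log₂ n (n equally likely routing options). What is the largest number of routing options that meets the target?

8

Information budget: (580 − 245)/110 = 3.0455 bits, so n ≤ 2^3.0455 = 8.256 → at most 8.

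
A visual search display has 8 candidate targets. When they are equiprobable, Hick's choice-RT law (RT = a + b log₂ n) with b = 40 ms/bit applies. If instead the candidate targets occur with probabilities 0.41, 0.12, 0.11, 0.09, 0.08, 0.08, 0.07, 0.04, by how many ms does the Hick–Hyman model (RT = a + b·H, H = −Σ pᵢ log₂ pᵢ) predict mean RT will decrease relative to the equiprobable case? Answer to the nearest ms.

Equiprobable entropy H₀ = log₂ 8 = 3.0000 bits.
Skewed entropy H = −Σ pᵢ log₂ pᵢ = 2.5947 bits.
ΔRT = b·(H₀ − H) = 40 × 0.4053 = 16.21 ms.

16 ms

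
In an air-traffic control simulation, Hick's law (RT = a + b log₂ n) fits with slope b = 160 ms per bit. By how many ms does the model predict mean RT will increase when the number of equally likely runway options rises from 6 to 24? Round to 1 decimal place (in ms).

320.0 ms

Only the slope matters, since a is common to both: ΔRT = b·log₂(n₂/n₁).
log₂(24) − log₂(6) = log₂(24/6) = log₂(4) = 2.
ΔRT = 160 × 2.0000 = 320.000 ms.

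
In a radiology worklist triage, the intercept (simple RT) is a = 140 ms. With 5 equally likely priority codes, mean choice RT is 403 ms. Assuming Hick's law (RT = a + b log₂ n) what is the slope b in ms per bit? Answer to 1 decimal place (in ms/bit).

113.3 ms/bit

b = (403 − 140) / log₂(5) = 263 / 2.3219 = 113.268 ms/bit.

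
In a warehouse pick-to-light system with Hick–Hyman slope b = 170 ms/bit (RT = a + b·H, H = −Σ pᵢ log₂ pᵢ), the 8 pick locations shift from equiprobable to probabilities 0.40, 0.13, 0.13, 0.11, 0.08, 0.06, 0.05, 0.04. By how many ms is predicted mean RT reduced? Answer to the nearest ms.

71 ms

The RT saving is b·ΔH. Equiprobable H₀ = log₂(8) = 3.0000 bits; with the given probabilities H = 2.5812 bits.
b·(H₀ − H) = 170 × (3.0000 − 2.5812) = 71.19 ms.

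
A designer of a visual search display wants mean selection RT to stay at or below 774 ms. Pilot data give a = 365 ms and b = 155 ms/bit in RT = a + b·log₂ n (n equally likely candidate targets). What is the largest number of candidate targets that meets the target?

6

Set 365 + 155·log₂ n ≤ 774 → log₂ n ≤ (774 − 365)/155 = 2.6387.
So n ≤ 2^2.6387 = 6.228; the largest integer n is 6.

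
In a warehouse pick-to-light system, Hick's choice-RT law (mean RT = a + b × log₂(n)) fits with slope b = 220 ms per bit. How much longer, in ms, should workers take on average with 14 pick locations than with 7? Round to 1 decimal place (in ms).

Only the slope matters, since a is common to both: ΔRT = b·log₂(n₂/n₁).
log₂(14) − log₂(7) = log₂(14/7) = log₂(2) = 1.
ΔRT = 220 × 1.0000 = 220.000 ms.

220.0 ms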